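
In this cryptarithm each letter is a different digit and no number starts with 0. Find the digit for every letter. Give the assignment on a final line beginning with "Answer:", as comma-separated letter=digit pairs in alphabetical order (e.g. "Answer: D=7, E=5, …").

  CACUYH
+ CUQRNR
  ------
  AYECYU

Step 1. [col 1: H + R ≡ U (mod 10)] no forcing yet in column 1 (carry-in 0); U=7 is free and consistent — try it. So U=7.
Step 2. [col 1: H + R ≡ U (mod 10)] R=4 is one option consistent with column 1 (H + R ≡ U (mod 10), carry-in 0) — take it ⇒ R=4.
Step 3. [col 1: H + R ≡ U (mod 10)] from column 1 (R=4, U=7, carry-in 0, digits 4,7 already taken and all letters distinct): H must equal 3 ⇒ H=3.
Step 4. [col 2: Y + N ≡ Y (mod 10)] in column 2 we have Y+N≡Y with carry-in 0; given nothing yet and digits 3,4,7 already taken and all letters distinct, that pins N to 0, so N=0.
Step 5. [col 2: Y + N ≡ Y (mod 10)] several values work for Y in column 2 (Y + N ≡ Y (mod 10), carry-in 0); try Y=9. So Y=9.
Step 6. [col 3: U + R ≡ C (mod 10)] column 3: given U=7, R=4, carry-in 0, and digits 0,3,4,7,9 already taken and all letters distinct, U+R≡C (mod 10) forces C=1. So C=1.
Step 7. [col 4: C + Q ≡ E (mod 10)] column 4 reads C+Q+carry(1)=E with C=1; with digits 0,1,3,4,7,9 already taken and all letters distinct, the only value for Q is 6 ⇒ Q=6.
Step 8. [col 4: C + Q ≡ E (mod 10)] column 4 reads C+Q+carry(1)=E with C=1, Q=6; with digits 0,1,3,4,6,7,9 already taken and all letters distinct, the only value for E is 8 ⇒ E=8.
Step 9. [col 5: A + U ≡ Y (mod 10)] column 5: given U=7, Y=9, carry-in 0, and digits 0,1,3,4,6,7,8,9 already taken and all letters distinct, A+U≡Y (mod 10) forces A=2 ⇒ A=2.

Answer: A=2, C=1, E=8, H=3, N=0, Q=6, R=4, U=7, Y=9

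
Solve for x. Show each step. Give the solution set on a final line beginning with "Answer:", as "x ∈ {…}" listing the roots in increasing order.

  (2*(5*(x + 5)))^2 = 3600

Step 1. [(2*(5*(x + 5)))^2 = 3600] 3600 ≥ 0, LHS is (·)² — take ±√. So sqrt: 2*(5*(x + 5)) = 60 or -60.
Step 2. [2*(5*(x + 5)) = 60 or -60] 2 out front; divide by 2. So div: 5*(x + 5) = 30 or -30.
Step 3. [5*(x + 5) = 30 or -30] 5·(inner) — divide through by 5 ⇒ div: x + 5 = 6 or -6.
Step 4. [x + 5 = 6 or -6] +5 is outermost — subtract 5 both sides. So sub: x = 1 or -11.

Answer: x ∈ {-11, 1}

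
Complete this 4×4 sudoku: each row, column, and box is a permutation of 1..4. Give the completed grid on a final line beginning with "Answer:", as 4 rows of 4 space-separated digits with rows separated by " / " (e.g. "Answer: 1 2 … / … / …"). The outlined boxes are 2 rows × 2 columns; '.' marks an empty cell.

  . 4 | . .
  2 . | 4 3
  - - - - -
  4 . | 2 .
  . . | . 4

Step 1. [r3c2∈{1,3}] row 3 places 3 nowhere but r3c2 ⇒ r3c2=3.
Step 2. [r1c3∈{1}] r1c3's peers cover all but 1, so r1c3=1.
Step 3. [r4c1∈{1}] r4c1 has the single candidate 1 ⇒ r4c1=1.
Step 4. [r2c2∈{1}] r2c2's peers cover all but 1, so r2c2=1.
Step 5. [r3c4∈{1}] nothing but 1 survives at r3c4, so r3c4=1.
Step 6. [r1c4∈{2}] r1c4 is down to just 2 ⇒ r1c4=2.
Step 7. [r1c1∈{3}] only 3 remains possible at r1c1. So r1c1=3.
Step 8. [r4c3∈{3}] r4c3 has the single candidate 3 ⇒ r4c3=3.
Step 9. [r4c2∈{2}] r4c2's peers cover all but 2. So r4c2=2.

Answer: 3 4 1 2 / 2 1 4 3 / 4 3 2 1 / 1 2 3 4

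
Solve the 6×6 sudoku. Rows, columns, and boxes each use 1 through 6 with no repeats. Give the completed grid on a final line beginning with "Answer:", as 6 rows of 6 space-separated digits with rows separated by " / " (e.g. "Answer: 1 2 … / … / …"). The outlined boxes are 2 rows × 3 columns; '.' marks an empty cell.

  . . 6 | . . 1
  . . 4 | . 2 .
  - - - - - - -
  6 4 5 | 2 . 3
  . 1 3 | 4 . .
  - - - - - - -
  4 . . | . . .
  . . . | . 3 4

Step 1. [r5c2∈{2,3,5,6}] 3 has one home in row 5: r5c2. So r5c2=3.
Step 2. [r2c2∈{5}] r2c2 has the single candidate 5, so r2c2=5.
Step 3. [r2c6∈{6}] nothing but 6 survives at r2c6. So r2c6=6.
Step 4. [r6c1∈{1,2,5}] across col 1, 5 lands solely at r6c1. So r6c1=5.
Step 5. [r4c5∈{5,6}] r4c5 is the only open cell in row 4 admitting 6. So r4c5=6.
Step 6. [r5c4∈{1,5,6}] r5c4 is the only open cell in row 5 admitting 6 ⇒ r5c4=6.
Step 7. [r5c6∈{2,5}] col 6 places 2 nowhere but r5c6, so r5c6=2.
Step 8. [r2c4∈{3}] r2c4's peers cover all but 3, so r2c4=3.
Step 9. [r5c3∈{1}] only 1 remains possible at r5c3, so r5c3=1.
Step 10. [r1c2∈{2}] r1c2 has the single candidate 2 ⇒ r1c2=2.
Step 11. [r5c5∈{5}] r5c5 has the single candidate 5. So r5c5=5.
Step 12. [r1c4∈{5}] r1c4 is down to just 5 ⇒ r1c4=5.
Step 13. [r4c6∈{5}] r4c6's peers cover all but 5 ⇒ r4c6=5.
Step 14. [r1c1∈{3}] r1c1 has the single candidate 3, so r1c1=3.
Step 15. [r3c5∈{1}] nothing but 1 survives at r3c5 ⇒ r3c5=1.
Step 16. [r6c2∈{6}] r6c2's peers cover all but 6. So r6c2=6.
Step 17. [r1c5∈{4}] r1c5's peers cover all but 4, so r1c5=4.
Step 18. [r6c3∈{2}] r6c3's peers cover all but 2, so r6c3=2.
Step 19. [r6c4∈{1}] only 1 remains possible at r6c4, so r6c4=1.
Step 20. [r4c1∈{2}] only 2 remains possible at r4c1 ⇒ r4c1=2.
Step 21. [r2c1∈{1}] nothing but 1 survives at r2c1. So r2c1=1.

Answer: 3 2 6 5 4 1 / 1 5 4 3 2 6 / 6 4 5 2 1 3 / 2 1 3 4 6 5 / 4 3 1 6 5 2 / 5 6 2 1 3 4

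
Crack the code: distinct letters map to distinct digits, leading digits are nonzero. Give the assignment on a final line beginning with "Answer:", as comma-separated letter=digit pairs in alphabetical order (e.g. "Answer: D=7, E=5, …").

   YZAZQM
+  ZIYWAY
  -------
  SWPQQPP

Step 1. [col 1: M + Y ≡ P (mod 10)] Y=9 is one option consistent with column 1 (M + Y ≡ P (mod 10), carry-in 0) — take it, so Y=9.
Step 2. [col 1: M + Y ≡ P (mod 10)] no forcing yet in column 1 (carry-in 0); M=5 is free and consistent — try it, so M=5.
Step 3. [S] adding two 6-digit numbers gives at most 6+1 digits, and here it does — S is that final carry and must be 1. So S=1.
Step 4. [col 1: M + Y ≡ P (mod 10)] column 1 reads M+Y+carry(0)=P with M=5, Y=9; with digits 1,5,9 already taken and all letters distinct, the only value for P is 4 ⇒ P=4.
Step 5. [col 2: Q + A ≡ P (mod 10)] several values work for Q in column 2 (Q + A ≡ P (mod 10), carry-in 1); try Q=6 ⇒ Q=6.
Step 6. [col 2: Q + A ≡ P (mod 10)] in column 2 we have Q+A≡P with carry-in 1; given Q=6, P=4 and digits 1,4,5,6,9 already taken and all letters distinct, that pins A to 7, so A=7.
Step 7. [col 3: Z + W ≡ Q (mod 10)] column 3 (Z + W ≡ Q (mod 10), carry-in 1) doesn't pin W yet; pick W=2 and continue ⇒ W=2.
Step 8. [col 3: Z + W ≡ Q (mod 10)] from column 3 (W=2, Q=6, carry-in 1, digits 1,2,4,5,6,7,9 already taken and all letters distinct): Z must equal 3 ⇒ Z=3.
Step 9. [col 5: Z + I ≡ P (mod 10)] column 5 reads Z+I+carry(1)=P with Z=3, P=4; with digits 1,2,3,4,5,6,7,9 already taken and all letters distinct, the only value for I is 0, so I=0.

Answer: A=7, I=0, M=5, P=4, Q=6, S=1, W=2, Y=9, Z=3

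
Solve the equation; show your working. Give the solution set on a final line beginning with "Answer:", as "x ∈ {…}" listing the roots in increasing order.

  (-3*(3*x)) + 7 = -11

Step 1. [(-3*(3*x)) + 7 = -11] 7 comes off first (subtract 7). So sub: -3*(3*x) = -18.
Step 2. [-3*(3*x) = -18] divide by the outer -3 ⇒ div: 3*x = 6.
Step 3. [3*x = 6] 3 out front; divide by 3, so div: x = 2.

Answer: x ∈ {2}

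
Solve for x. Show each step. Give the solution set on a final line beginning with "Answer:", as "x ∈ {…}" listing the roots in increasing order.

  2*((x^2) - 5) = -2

Step 1. [2*((x^2) - 5) = -2] leading coefficient 2: divide by 2, so div: (x^2) - 5 = -1.
Step 2. [(x^2) - 5 = -1] add 5: x sits inside (… - 5). So sub: x^2 = 4.
Step 3. [x^2 = 4] √ both sides: 4 ≥ 0 gives two branches, so sqrt: x = 2 or -2.

Answer: x ∈ {-2, 2}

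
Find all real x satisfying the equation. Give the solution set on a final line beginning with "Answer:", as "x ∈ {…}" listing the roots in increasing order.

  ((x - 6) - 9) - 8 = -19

Step 1. [((x - 6) - 9) - 8 = -19] 8 comes off first (add 8) ⇒ sub: (x - 6) - 9 = -11.
Step 2. [(x - 6) - 9 = -11] -9 is outermost — add 9 both sides ⇒ sub: x - 6 = -2.
Step 3. [x - 6 = -2] the outer -6 inverts by adding 6 ⇒ sub: x = 4.

Answer: x ∈ {4}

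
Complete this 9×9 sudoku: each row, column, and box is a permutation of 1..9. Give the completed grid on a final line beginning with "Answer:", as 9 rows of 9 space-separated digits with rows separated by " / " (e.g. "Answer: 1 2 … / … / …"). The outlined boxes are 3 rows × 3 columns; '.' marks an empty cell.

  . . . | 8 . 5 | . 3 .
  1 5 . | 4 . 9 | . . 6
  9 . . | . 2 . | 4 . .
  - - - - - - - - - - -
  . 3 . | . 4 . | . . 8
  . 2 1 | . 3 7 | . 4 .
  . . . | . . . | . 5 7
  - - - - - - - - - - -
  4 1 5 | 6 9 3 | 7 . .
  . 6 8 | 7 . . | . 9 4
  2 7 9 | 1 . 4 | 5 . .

Step 1. [r6c6∈{1,2,6,8}] in col 6, 8 fits only at r6c6. So r6c6=8.
Step 2. [r6c1∈{6}] only 6 remains possible at r6c1, so r6c1=6.
Step 3. [r4c6∈{1,2,6}] in box 5, 6 fits only at r4c6, so r4c6=6.
Step 4. [r8c7∈{1,2,3}] row 8 places 1 nowhere but r8c7, so r8c7=1.
Step 5. [r1c1∈{7}] only 7 remains possible at r1c1 ⇒ r1c1=7.
Step 6. [r5c9∈{9}] r5c9's peers cover all but 9, so r5c9=9.
Step 7. [r4c7∈{2}] nothing but 2 survives at r4c7, so r4c7=2.
Step 8. [r7c8∈{2,8}] r7c8 is the only open cell in row 7 admitting 8 ⇒ r7c8=8.
Step 9. [r3c6∈{1}] r3c6 is down to just 1. So r3c6=1.
Step 10. [r2c8∈{2,7}] across col 8, 2 lands solely at r2c8, so r2c8=2.
Step 11. [r4c1∈{5}] r4c1 has the single candidate 5. So r4c1=5.
Step 12. [r1c3∈{2,4,6}] r1c3 is the only open cell in row 1 admitting 2 ⇒ r1c3=2.
Step 13. [r6c2∈{4,9}] r6c2 is the only open cell in col 2 admitting 9. So r6c2=9.
Step 14. [r3c3∈{3,6}] row 3 places 6 nowhere but r3c3, so r3c3=6.
Step 15. [r5c1∈{8}] nothing but 8 survives at r5c1 ⇒ r5c1=8.
Step 16. [r9c9∈{3}] r9c9 has the single candidate 3, so r9c9=3.
Step 17. [r1c5∈{6}] r1c5's peers cover all but 6. So r1c5=6.
Step 18. [r2c7∈{8}] r2c7 is down to just 8 ⇒ r2c7=8.
Step 19. [r3c9∈{5}] r3c9 is down to just 5. So r3c9=5.
Step 20. [r1c9∈{1}] r1c9's peers cover all but 1 ⇒ r1c9=1.
Step 21. [r1c2∈{4}] only 4 remains possible at r1c2, so r1c2=4.
Step 22. [r8c1∈{3}] nothing but 3 survives at r8c1. So r8c1=3.
Step 23. [r8c5∈{5}] r8c5 is down to just 5, so r8c5=5.
Step 24. [r8c6∈{2}] r8c6 has the single candidate 2. So r8c6=2.
Step 25. [r6c4∈{2}] only 2 remains possible at r6c4. So r6c4=2.
Step 26. [r1c7∈{9}] nothing but 9 survives at r1c7, so r1c7=9.
Step 27. [r5c4∈{5}] r5c4 has the single candidate 5 ⇒ r5c4=5.
Step 28. [r2c5∈{7}] only 7 remains possible at r2c5. So r2c5=7.
Step 29. [r9c5∈{8}] r9c5 is down to just 8. So r9c5=8.
Step 30. [r7c9∈{2}] r7c9 is down to just 2, so r7c9=2.
Step 31. [r3c8∈{7}] r3c8's peers cover all but 7 ⇒ r3c8=7.
Step 32. [r6c5∈{1}] nothing but 1 survives at r6c5. So r6c5=1.
Step 33. [r9c8∈{6}] nothing but 6 survives at r9c8 ⇒ r9c8=6.
Step 34. [r6c3∈{4}] r6c3's peers cover all but 4. So r6c3=4.
Step 35. [r4c4∈{9}] nothing but 9 survives at r4c4, so r4c4=9.
Step 36. [r2c3∈{3}] r2c3 has the single candidate 3, so r2c3=3.
Step 37. [r4c3∈{7}] r4c3 is down to just 7, so r4c3=7.
Step 38. [r3c4∈{3}] only 3 remains possible at r3c4. So r3c4=3.
Step 39. [r4c8∈{1}] r4c8's peers cover all but 1 ⇒ r4c8=1.
Step 40. [r6c7∈{3}] r6c7 has the single candidate 3, so r6c7=3.
Step 41. [r3c2∈{8}] r3c2's peers cover all but 8, so r3c2=8.
Step 42. [r5c7∈{6}] r5c7's peers cover all but 6 ⇒ r5c7=6.

Answer: 7 4 2 8 6 5 9 3 1 / 1 5 3 4 7 9 8 2 6 / 9 8 6 3 2 1 4 7 5 / 5 3 7 9 4 6 2 1 8 / 8 2 1 5 3 7 6 4 9 / 6 9 4 2 1 8 3 5 7 / 4 1 5 6 9 3 7 8 2 / 3 6 8 7 5 2 1 9 4 / 2 7 9 1 8 4 5 6 3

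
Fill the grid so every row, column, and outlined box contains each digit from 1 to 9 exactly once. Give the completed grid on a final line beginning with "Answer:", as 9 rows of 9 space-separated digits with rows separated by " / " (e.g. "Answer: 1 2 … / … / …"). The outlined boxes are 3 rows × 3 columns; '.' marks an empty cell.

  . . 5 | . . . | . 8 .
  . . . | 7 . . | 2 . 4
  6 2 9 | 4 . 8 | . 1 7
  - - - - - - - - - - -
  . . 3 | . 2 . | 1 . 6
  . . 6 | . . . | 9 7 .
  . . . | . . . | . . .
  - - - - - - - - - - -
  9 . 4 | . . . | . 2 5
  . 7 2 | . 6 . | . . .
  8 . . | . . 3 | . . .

Step 1. [r9c3∈{1}] only 1 remains possible at r9c3, so r9c3=1.
Step 2. [r9c9∈{9}] nothing but 9 survives at r9c9. So r9c9=9.
Step 3. [r1c9∈{3}] r1c9's peers cover all but 3. So r1c9=3.
Step 4. [r1c7∈{6}] r1c7 is down to just 6, so r1c7=6.
Step 5. [r6c4∈{1,3,5,6,8,9}] in col 4, 6 fits only at r6c4. So r6c4=6.
Step 6. [r5c4∈{1,3,5,8}] col 4 places 3 nowhere but r5c4, so r5c4=3.
Step 7. [r6c3∈{7,8}] 7 has one home in col 3: r6c3 ⇒ r6c3=7.
Step 8. [r4c6∈{4,5,7,9}] 7 has one home in row 4: r4c6. So r4c6=7.
Step 9. [r7c6∈{1}] r7c6 has the single candidate 1, so r7c6=1.
Step 10. [r1c4∈{1,2,9}] r1c4 is the only open cell in col 4 admitting 1, so r1c4=1.
Step 11. [r7c4∈{8}] r7c4's peers cover all but 8. So r7c4=8.
Step 12. [r4c2∈{4,5,8,9}] r4c2 is the only open cell in row 4 admitting 8. So r4c2=8.
Step 13. [r6c2∈{1,4,5,9}] across col 2, 9 lands solely at r6c2 ⇒ r6c2=9.
Step 14. [r2c8∈{5,9}] in col 8, 9 fits only at r2c8. So r2c8=9.
Step 15. [r4c4∈{5,9}] row 4 places 9 nowhere but r4c4 ⇒ r4c4=9.
Step 16. [r8c4∈{5}] nothing but 5 survives at r8c4, so r8c4=5.
Step 17. [r8c1∈{3}] nothing but 3 survives at r8c1 ⇒ r8c1=3.
Step 18. [r8c8∈{4}] only 4 remains possible at r8c8. So r8c8=4.
Step 19. [r6c7∈{3,4,5,8}] col 7 places 4 nowhere but r6c7 ⇒ r6c7=4.
Step 20. [r6c6∈{5}] r6c6 is down to just 5, so r6c6=5.
Step 21. [r4c1∈{4,5}] r4c1 is the only open cell in row 4 admitting 4. So r4c1=4.
Step 22. [r5c1∈{1,2,5}] col 1 places 5 nowhere but r5c1 ⇒ r5c1=5.
Step 23. [r5c2∈{1}] only 1 remains possible at r5c2, so r5c2=1.
Step 24. [r5c9∈{2,8}] in row 5, 2 fits only at r5c9, so r5c9=2.
Step 25. [r7c5∈{7}] nothing but 7 survives at r7c5, so r7c5=7.
Step 26. [r6c9∈{8}] r6c9's peers cover all but 8. So r6c9=8.
Step 27. [r2c5∈{3,5}] in row 2, 5 fits only at r2c5 ⇒ r2c5=5.
Step 28. [r9c8∈{6}] r9c8 has the single candidate 6 ⇒ r9c8=6.
Step 29. [r8c6∈{9}] r8c6 has the single candidate 9, so r8c6=9.
Step 30. [r5c6∈{4}] r5c6 is down to just 4, so r5c6=4.
Step 31. [r9c5∈{4}] only 4 remains possible at r9c5 ⇒ r9c5=4.
Step 32. [r1c6∈{2}] only 2 remains possible at r1c6 ⇒ r1c6=2.
Step 33. [r9c4∈{2}] r9c4's peers cover all but 2, so r9c4=2.
Step 34. [r1c5∈{9}] r1c5 has the single candidate 9 ⇒ r1c5=9.
Step 35. [r7c7∈{3}] nothing but 3 survives at r7c7. So r7c7=3.
Step 36. [r2c6∈{6}] only 6 remains possible at r2c6, so r2c6=6.
Step 37. [r3c5∈{3}] only 3 remains possible at r3c5, so r3c5=3.
Step 38. [r4c8∈{5}] r4c8's peers cover all but 5. So r4c8=5.
Step 39. [r6c1∈{2}] r6c1 has the single candidate 2. So r6c1=2.
Step 40. [r2c3∈{8}] nothing but 8 survives at r2c3. So r2c3=8.
Step 41. [r1c2∈{4}] r1c2 has the single candidate 4 ⇒ r1c2=4.
Step 42. [r8c9∈{1}] r8c9 has the single candidate 1, so r8c9=1.
Step 43. [r6c8∈{3}] r6c8 has the single candidate 3, so r6c8=3.
Step 44. [r9c2∈{5}] only 5 remains possible at r9c2, so r9c2=5.
Step 45. [r7c2∈{6}] only 6 remains possible at r7c2. So r7c2=6.
Step 46. [r1c1∈{7}] nothing but 7 survives at r1c1. So r1c1=7.
Step 47. [r5c5∈{8}] r5c5 has the single candidate 8 ⇒ r5c5=8.
Step 48. [r8c7∈{8}] r8c7's peers cover all but 8 ⇒ r8c7=8.
Step 49. [r9c7∈{7}] nothing but 7 survives at r9c7, so r9c7=7.
Step 50. [r6c5∈{1}] only 1 remains possible at r6c5 ⇒ r6c5=1.
Step 51. [r2c2∈{3}] nothing but 3 survives at r2c2. So r2c2=3.
Step 52. [r3c7∈{5}] r3c7's peers cover all but 5. So r3c7=5.
Step 53. [r2c1∈{1}] only 1 remains possible at r2c1, so r2c1=1.

Answer: 7 4 5 1 9 2 6 8 3 / 1 3 8 7 5 6 2 9 4 / 6 2 9 4 3 8 5 1 7 / 4 8 3 9 2 7 1 5 6 / 5 1 6 3 8 4 9 7 2 / 2 9 7 6 1 5 4 3 8 / 9 6 4 8 7 1 3 2 5 / 3 7 2 5 6 9 8 4 1 / 8 5 1 2 4 3 7 6 9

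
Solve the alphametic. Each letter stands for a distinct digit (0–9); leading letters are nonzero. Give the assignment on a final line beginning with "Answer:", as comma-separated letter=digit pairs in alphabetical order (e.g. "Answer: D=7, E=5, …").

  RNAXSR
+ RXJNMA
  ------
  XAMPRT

Step 1. [col 1: R + A ≡ T (mod 10)] A=6 is one option consistent with column 1 (R + A ≡ T (mod 10), carry-in 0) — take it ⇒ A=6.
Step 2. [col 1: R + A ≡ T (mod 10)] several values work for T in column 1 (R + A ≡ T (mod 10), carry-in 0); try T=9, so T=9.
Step 3. [col 1: R + A ≡ T (mod 10)] column 1: given A=6, T=9, carry-in 0, and digits 6,9 already taken and all letters distinct, R+A≡T (mod 10) forces R=3. So R=3.
Step 4. [col 2: S + M ≡ R (mod 10)] no forcing yet in column 2 (carry-in 0); M=1 is free and consistent — try it ⇒ M=1.
Step 5. [col 2: S + M ≡ R (mod 10)] from column 2 (M=1, R=3, carry-in 0, digits 1,3,6,9 already taken and all letters distinct): S must equal 2 ⇒ S=2.
Step 6. [col 3: X + N ≡ P (mod 10)] column 3: given nothing yet, carry-in 0, and digits 1,2,3,6,9 already taken and all letters distinct, X+N≡P (mod 10) forces P=5. So P=5.
Step 7. [col 3: X + N ≡ P (mod 10)] X=7 is one option consistent with column 3 (X + N ≡ P (mod 10), carry-in 0) — take it. So X=7.
Step 8. [col 3: X + N ≡ P (mod 10)] in column 3 we have X+N≡P with carry-in 0; given X=7, P=5 and digits 1,2,3,5,6,7,9 already taken and all letters distinct, that pins N to 8. So N=8.
Step 9. [col 4: A + J ≡ M (mod 10)] column 4 reads A+J+carry(1)=M with A=6, M=1; with digits 1,2,3,5,6,7,8,9 already taken and all letters distinct, the only value for J is 4, so J=4.

Answer: A=6, J=4, M=1, N=8, P=5, R=3, S=2, T=9, X=7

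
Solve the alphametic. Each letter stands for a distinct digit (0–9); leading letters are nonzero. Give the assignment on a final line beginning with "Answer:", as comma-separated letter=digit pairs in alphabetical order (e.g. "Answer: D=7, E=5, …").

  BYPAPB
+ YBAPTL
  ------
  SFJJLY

Step 1. [col 1: B + L ≡ Y (mod 10)] several values work for B in column 1 (B + L ≡ Y (mod 10), carry-in 0); try B=2, so B=2.
Step 2. [col 1: B + L ≡ Y (mod 10)] L=3 is one option consistent with column 1 (B + L ≡ Y (mod 10), carry-in 0) — take it. So L=3.
Step 3. [col 1: B + L ≡ Y (mod 10)] in column 1 we have B+L≡Y with carry-in 0; given B=2, L=3 and digits 2,3 already taken and all letters distinct, that pins Y to 5 ⇒ Y=5.
Step 4. [col 2: P + T ≡ L (mod 10)] T=9 is one option consistent with column 2 (P + T ≡ L (mod 10), carry-in 0) — take it, so T=9.
Step 5. [col 2: P + T ≡ L (mod 10)] from column 2 (T=9, L=3, carry-in 0, digits 2,3,5,9 already taken and all letters distinct): P must equal 4. So P=4.
Step 6. [col 3: A + P ≡ J (mod 10)] no forcing yet in column 3 (carry-in 1); J=1 is free and consistent — try it. So J=1.
Step 7. [col 3: A + P ≡ J (mod 10)] in column 3 we have A+P≡J with carry-in 1; given P=4, J=1 and digits 1,2,3,4,5,9 already taken and all letters distinct, that pins A to 6. So A=6.
Step 8. [col 5: Y + B ≡ F (mod 10)] column 5: given Y=5, B=2, carry-in 1, and digits 1,2,3,4,5,6,9 already taken and all letters distinct, Y+B≡F (mod 10) forces F=8. So F=8.
Step 9. [col 6: B + Y ≡ S (mod 10)] in column 6 we have B+Y≡S with carry-in 0; given B=2, Y=5 and digits 1,2,3,4,5,6,8,9 already taken and all letters distinct, that pins S to 7, so S=7.

Answer: A=6, B=2, F=8, J=1, L=3, P=4, S=7, T=9, Y=5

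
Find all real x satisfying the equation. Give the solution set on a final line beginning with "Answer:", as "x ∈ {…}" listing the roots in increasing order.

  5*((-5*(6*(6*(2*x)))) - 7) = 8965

Step 1. [5*((-5*(6*(6*(2*x)))) - 7) = 8965] 5·(inner) — divide through by 5 ⇒ div: (-5*(6*(6*(2*x)))) - 7 = 1793.
Step 2. [(-5*(6*(6*(2*x)))) - 7 = 1793] peel the -7: add 7 from each side. So sub: -5*(6*(6*(2*x))) = 1800.
Step 3. [-5*(6*(6*(2*x))) = 1800] divide by the outer -5 ⇒ div: 6*(6*(2*x)) = -360.
Step 4. [6*(6*(2*x)) = -360] 6·(inner) — divide through by 6, so div: 6*(2*x) = -60.
Step 5. [6*(2*x) = -60] 6·(inner) — divide through by 6, so div: 2*x = -10.
Step 6. [2*x = -10] 2·(inner) — divide through by 2 ⇒ div: x = -5.

Answer: x ∈ {-5}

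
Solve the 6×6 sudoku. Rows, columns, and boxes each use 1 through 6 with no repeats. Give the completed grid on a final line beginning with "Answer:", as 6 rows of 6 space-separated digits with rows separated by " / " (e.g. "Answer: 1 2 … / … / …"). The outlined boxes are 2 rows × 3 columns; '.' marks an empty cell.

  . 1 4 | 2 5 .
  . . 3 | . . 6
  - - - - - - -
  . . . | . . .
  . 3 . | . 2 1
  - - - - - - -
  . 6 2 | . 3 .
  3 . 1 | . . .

Step 1. [r3c1∈{1,2,4,5,6}] in row 3, 1 fits only at r3c1 ⇒ r3c1=1.
Step 2. [r3c4∈{3,4,5,6}] col 4 places 3 nowhere but r3c4 ⇒ r3c4=3.
Step 3. [r3c2∈{2,4,5}] row 3 places 2 nowhere but r3c2. So r3c2=2.
Step 4. [r6c2∈{4,5}] 4 has one home in col 2: r6c2 ⇒ r6c2=4.
Step 5. [r5c1∈{5}] nothing but 5 survives at r5c1 ⇒ r5c1=5.
Step 6. [r2c5∈{1,4}] 1 has one home in col 5: r2c5, so r2c5=1.
Step 7. [r3c5∈{4,6}] col 5 places 4 nowhere but r3c5 ⇒ r3c5=4.
Step 8. [r4c4∈{5,6}] r4c4 is the only open cell in box 4 admitting 6, so r4c4=6.
Step 9. [r3c6∈{5}] r3c6 is down to just 5 ⇒ r3c6=5.
Step 10. [r2c4∈{4}] only 4 remains possible at r2c4. So r2c4=4.
Step 11. [r6c4∈{5}] r6c4's peers cover all but 5, so r6c4=5.
Step 12. [r2c2∈{5}] r2c2's peers cover all but 5, so r2c2=5.
Step 13. [r2c1∈{2}] r2c1's peers cover all but 2 ⇒ r2c1=2.
Step 14. [r4c3∈{5}] r4c3 has the single candidate 5 ⇒ r4c3=5.
Step 15. [r6c5∈{6}] r6c5 has the single candidate 6. So r6c5=6.
Step 16. [r6c6∈{2}] r6c6 has the single candidate 2, so r6c6=2.
Step 17. [r5c4∈{1}] only 1 remains possible at r5c4 ⇒ r5c4=1.
Step 18. [r5c6∈{4}] r5c6 has the single candidate 4, so r5c6=4.
Step 19. [r1c1∈{6}] nothing but 6 survives at r1c1 ⇒ r1c1=6.
Step 20. [r4c1∈{4}] nothing but 4 survives at r4c1. So r4c1=4.
Step 21. [r3c3∈{6}] r3c3's peers cover all but 6 ⇒ r3c3=6.
Step 22. [r1c6∈{3}] nothing but 3 survives at r1c6 ⇒ r1c6=3.

Answer: 6 1 4 2 5 3 / 2 5 3 4 1 6 / 1 2 6 3 4 5 / 4 3 5 6 2 1 / 5 6 2 1 3 4 / 3 4 1 5 6 2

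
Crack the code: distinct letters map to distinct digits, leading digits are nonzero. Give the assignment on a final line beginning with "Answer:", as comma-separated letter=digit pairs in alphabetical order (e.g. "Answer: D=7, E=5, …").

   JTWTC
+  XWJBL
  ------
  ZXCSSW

Step 1. [col 1: C + L ≡ W (mod 10)] L=6 is one option consistent with column 1 (C + L ≡ W (mod 10), carry-in 0) — take it. So L=6.
Step 2. [col 1: C + L ≡ W (mod 10)] W=8 is one option consistent with column 1 (C + L ≡ W (mod 10), carry-in 0) — take it ⇒ W=8.
Step 3. [col 1: C + L ≡ W (mod 10)] column 1: given L=6, W=8, carry-in 0, and digits 6,8 already taken and all letters distinct, C+L≡W (mod 10) forces C=2. So C=2.
Step 4. [col 2: T + B ≡ S (mod 10)] column 2 (T + B ≡ S (mod 10), carry-in 0) doesn't pin B yet; pick B=4 and continue. So B=4.
Step 5. [Z] adding two 5-digit numbers gives at most 5+1 digits, and here it does — Z is that final carry and must be 1 ⇒ Z=1.
Step 6. [col 2: T + B ≡ S (mod 10)] column 2 (T + B ≡ S (mod 10), carry-in 0) doesn't pin S yet; pick S=7 and continue. So S=7.
Step 7. [col 2: T + B ≡ S (mod 10)] from column 2 (B=4, S=7, carry-in 0, digits 1,2,4,6,7,8 already taken and all letters distinct): T must equal 3. So T=3.
Step 8. [col 3: W + J ≡ S (mod 10)] column 3 reads W+J+carry(0)=S with W=8, S=7; with digits 1,2,3,4,6,7,8 already taken and all letters distinct, the only value for J is 9. So J=9.
Step 9. [col 5: J + X ≡ X (mod 10)] X=5 is one option consistent with column 5 (J + X ≡ X (mod 10), carry-in 1) — take it ⇒ X=5.

Answer: B=4, C=2, J=9, L=6, S=7, T=3, W=8, X=5, Z=1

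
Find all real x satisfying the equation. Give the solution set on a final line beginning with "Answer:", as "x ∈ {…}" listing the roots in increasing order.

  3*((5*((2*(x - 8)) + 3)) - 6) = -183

Step 1. [3*((5*((2*(x - 8)) + 3)) - 6) = -183] divide by the outer 3 ⇒ div: (5*((2*(x - 8)) + 3)) - 6 = -61.
Step 2. [(5*((2*(x - 8)) + 3)) - 6 = -61] add 6: x sits inside (… - 6), so sub: 5*((2*(x - 8)) + 3) = -55.
Step 3. [5*((2*(x - 8)) + 3) = -55] divide by the outer 5, so div: (2*(x - 8)) + 3 = -11.
Step 4. [(2*(x - 8)) + 3 = -11] peel the +3: subtract 3 from each side ⇒ sub: 2*(x - 8) = -14.
Step 5. [2*(x - 8) = -14] divide by the outer 2. So div: x - 8 = -7.
Step 6. [x - 8 = -7] peel the -8: add 8 from each side ⇒ sub: x = 1.

Answer: x ∈ {1}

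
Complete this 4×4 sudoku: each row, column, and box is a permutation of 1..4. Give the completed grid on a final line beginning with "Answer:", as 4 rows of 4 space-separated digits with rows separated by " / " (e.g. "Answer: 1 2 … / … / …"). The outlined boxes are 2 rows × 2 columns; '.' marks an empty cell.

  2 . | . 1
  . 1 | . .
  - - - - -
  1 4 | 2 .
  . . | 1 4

Step 1. [r1c2∈{3}] r1c2 has the single candidate 3 ⇒ r1c2=3.
Step 2. [r2c3∈{3,4}] 3 has one home in col 3: r2c3, so r2c3=3.
Step 3. [r4c1∈{3}] r4c1's peers cover all but 3 ⇒ r4c1=3.
Step 4. [r2c4∈{2}] r2c4 is down to just 2 ⇒ r2c4=2.
Step 5. [r4c2∈{2}] r4c2's peers cover all but 2. So r4c2=2.
Step 6. [r2c1∈{4}] r2c1's peers cover all but 4 ⇒ r2c1=4.
Step 7. [r3c4∈{3}] r3c4's peers cover all but 3 ⇒ r3c4=3.
Step 8. [r1c3∈{4}] nothing but 4 survives at r1c3. So r1c3=4.

Answer: 2 3 4 1 / 4 1 3 2 / 1 4 2 3 / 3 2 1 4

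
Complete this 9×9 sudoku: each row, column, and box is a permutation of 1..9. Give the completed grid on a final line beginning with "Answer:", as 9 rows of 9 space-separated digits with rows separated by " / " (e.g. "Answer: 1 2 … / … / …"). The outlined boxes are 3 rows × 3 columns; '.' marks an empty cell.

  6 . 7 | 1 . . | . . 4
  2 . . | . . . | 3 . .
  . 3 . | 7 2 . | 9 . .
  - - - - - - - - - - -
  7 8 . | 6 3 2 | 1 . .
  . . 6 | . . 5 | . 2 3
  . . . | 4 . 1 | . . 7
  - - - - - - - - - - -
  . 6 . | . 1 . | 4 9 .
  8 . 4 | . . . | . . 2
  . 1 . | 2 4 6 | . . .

Step 1. [r5c7∈{8}] r5c7 is down to just 8 ⇒ r5c7=8.
Step 2. [r8c8∈{1,3,5,6,7}] r8c8 is the only open cell in row 8 admitting 1, so r8c8=1.
Step 3. [r5c4∈{9}] r5c4 is down to just 9, so r5c4=9.
Step 4. [r2c5∈{5,6,8,9}] in col 5, 6 fits only at r2c5. So r2c5=6.
Step 5. [r8c2∈{5,7,9}] across col 2, 7 lands solely at r8c2, so r8c2=7.
Step 6. [r9c8∈{3,5,7,8}] 3 has one home in col 8: r9c8. So r9c8=3.
Step 7. [r9c9∈{5,8}] row 9 places 8 nowhere but r9c9. So r9c9=8.
Step 8. [r7c9∈{5}] nothing but 5 survives at r7c9. So r7c9=5.
Step 9. [r1c6∈{3,8,9}] row 1 places 3 nowhere but r1c6. So r1c6=3.
Step 10. [r7c1∈{3}] only 3 remains possible at r7c1 ⇒ r7c1=3.
Step 11. [r6c2∈{2,5,9}] 2 has one home in col 2: r6c2. So r6c2=2.
Step 12. [r3c9∈{1,6}] 6 has one home in col 9: r3c9 ⇒ r3c9=6.
Step 13. [r8c6∈{9}] only 9 remains possible at r8c6. So r8c6=9.
Step 14. [r1c5∈{5,8,9}] across col 5, 9 lands solely at r1c5, so r1c5=9.
Step 15. [r1c2∈{5}] r1c2 has the single candidate 5. So r1c2=5.
Step 16. [r6c7∈{5,6}] r6c7 is the only open cell in col 7 admitting 5, so r6c7=5.
Step 17. [r6c1∈{9}] only 9 remains possible at r6c1 ⇒ r6c1=9.
Step 18. [r2c4∈{5,8}] across box 2, 5 lands solely at r2c4. So r2c4=5.
Step 19. [r5c2∈{4}] r5c2's peers cover all but 4. So r5c2=4.
Step 20. [r1c8∈{8}] r1c8 is down to just 8. So r1c8=8.
Step 21. [r2c6∈{4,8}] 4 has one home in row 2: r2c6 ⇒ r2c6=4.
Step 22. [r2c3∈{1,8,9}] r2c3 is the only open cell in row 2 admitting 8 ⇒ r2c3=8.
Step 23. [r9c1∈{5}] r9c1 has the single candidate 5 ⇒ r9c1=5.
Step 24. [r3c6∈{8}] r3c6 is down to just 8. So r3c6=8.
Step 25. [r3c1∈{1,4}] 4 has one home in row 3: r3c1. So r3c1=4.
Step 26. [r7c6∈{7}] only 7 remains possible at r7c6 ⇒ r7c6=7.
Step 27. [r1c7∈{2}] r1c7 is down to just 2. So r1c7=2.
Step 28. [r8c4∈{3}] only 3 remains possible at r8c4 ⇒ r8c4=3.
Step 29. [r4c8∈{4}] nothing but 4 survives at r4c8, so r4c8=4.
Step 30. [r3c8∈{5}] nothing but 5 survives at r3c8, so r3c8=5.
Step 31. [r2c8∈{7}] r2c8 has the single candidate 7 ⇒ r2c8=7.
Step 32. [r9c3∈{9}] r9c3 is down to just 9 ⇒ r9c3=9.
Step 33. [r2c2∈{9}] only 9 remains possible at r2c2 ⇒ r2c2=9.
Step 34. [r8c5∈{5}] r8c5 has the single candidate 5, so r8c5=5.
Step 35. [r3c3∈{1}] r3c3 is down to just 1 ⇒ r3c3=1.
Step 36. [r4c3∈{5}] r4c3 has the single candidate 5 ⇒ r4c3=5.
Step 37. [r6c5∈{8}] r6c5 is down to just 8, so r6c5=8.
Step 38. [r5c5∈{7}] nothing but 7 survives at r5c5. So r5c5=7.
Step 39. [r8c7∈{6}] only 6 remains possible at r8c7 ⇒ r8c7=6.
Step 40. [r4c9∈{9}] r4c9's peers cover all but 9 ⇒ r4c9=9.
Step 41. [r6c3∈{3}] r6c3's peers cover all but 3, so r6c3=3.
Step 42. [r7c4∈{8}] r7c4 is down to just 8, so r7c4=8.
Step 43. [r7c3∈{2}] only 2 remains possible at r7c3. So r7c3=2.
Step 44. [r2c9∈{1}] r2c9 is down to just 1. So r2c9=1.
Step 45. [r6c8∈{6}] r6c8's peers cover all but 6 ⇒ r6c8=6.
Step 46. [r5c1∈{1}] nothing but 1 survives at r5c1, so r5c1=1.
Step 47. [r9c7∈{7}] only 7 remains possible at r9c7 ⇒ r9c7=7.

Answer: 6 5 7 1 9 3 2 8 4 / 2 9 8 5 6 4 3 7 1 / 4 3 1 7 2 8 9 5 6 / 7 8 5 6 3 2 1 4 9 / 1 4 6 9 7 5 8 2 3 / 9 2 3 4 8 1 5 6 7 / 3 6 2 8 1 7 4 9 5 / 8 7 4 3 5 9 6 1 2 / 5 1 9 2 4 6 7 3 8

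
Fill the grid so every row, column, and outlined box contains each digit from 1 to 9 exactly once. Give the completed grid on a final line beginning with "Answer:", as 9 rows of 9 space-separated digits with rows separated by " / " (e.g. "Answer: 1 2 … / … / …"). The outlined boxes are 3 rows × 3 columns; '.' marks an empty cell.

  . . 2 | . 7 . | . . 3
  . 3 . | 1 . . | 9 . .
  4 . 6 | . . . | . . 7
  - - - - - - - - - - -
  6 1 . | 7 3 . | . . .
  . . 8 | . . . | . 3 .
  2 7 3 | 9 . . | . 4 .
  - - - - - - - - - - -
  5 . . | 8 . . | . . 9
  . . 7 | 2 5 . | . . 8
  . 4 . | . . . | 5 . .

Step 1. [r7c3∈{1}] only 1 remains possible at r7c3. So r7c3=1.
Step 2. [r9c3∈{9}] nothing but 9 survives at r9c3 ⇒ r9c3=9.
Step 3. [r2c9∈{2,4,5,6}] in col 9, 4 fits only at r2c9 ⇒ r2c9=4.
Step 4. [r8c6∈{1,3,4,6,9}] 9 has one home in row 8: r8c6. So r8c6=9.
Step 5. [r2c3∈{5}] only 5 remains possible at r2c3, so r2c3=5.
Step 6. [r8c7∈{1,3,4,6}] r8c7 is the only open cell in row 8 admitting 4. So r8c7=4.
Step 7. [r8c8∈{1,6}] r8c8 is the only open cell in row 8 admitting 1. So r8c8=1.
Step 8. [r3c7∈{1,2,8}] row 3 places 1 nowhere but r3c7 ⇒ r3c7=1.
Step 9. [r7c7∈{2,3,6,7}] 3 has one home in col 7: r7c7, so r7c7=3.
Step 10. [r5c2∈{5,9}] r5c2 is the only open cell in col 2 admitting 5, so r5c2=5.
Step 11. [r3c5∈{2,8,9}] 9 has one home in col 5: r3c5. So r3c5=9.
Step 12. [r3c2∈{8}] only 8 remains possible at r3c2 ⇒ r3c2=8.
Step 13. [r4c8∈{2,5,8,9}] row 4 places 9 nowhere but r4c8. So r4c8=9.
Step 14. [r5c7∈{2,6,7}] in row 5, 7 fits only at r5c7, so r5c7=7.
Step 15. [r4c7∈{2,8}] 2 has one home in col 7: r4c7. So r4c7=2.
Step 16. [r4c6∈{4,5,8}] row 4 places 8 nowhere but r4c6. So r4c6=8.
Step 17. [r6c6∈{1,5,6}] 5 has one home in box 5: r6c6, so r6c6=5.
Step 18. [r2c5∈{2,6,8}] across col 5, 8 lands solely at r2c5 ⇒ r2c5=8.
Step 19. [r5c5∈{1,2,4,6}] across col 5, 2 lands solely at r5c5 ⇒ r5c5=2.
Step 20. [r9c9∈{2,6}] across col 9, 2 lands solely at r9c9. So r9c9=2.
Step 21. [r1c8∈{5,6,8}] in col 8, 8 fits only at r1c8 ⇒ r1c8=8.
Step 22. [r1c7∈{6}] r1c7 has the single candidate 6. So r1c7=6.
Step 23. [r2c6∈{2,6}] r2c6 is the only open cell in row 2 admitting 6 ⇒ r2c6=6.
Step 24. [r1c6∈{4}] r1c6 is down to just 4, so r1c6=4.
Step 25. [r5c6∈{1}] r5c6's peers cover all but 1, so r5c6=1.
Step 26. [r6c5∈{6}] r6c5 has the single candidate 6, so r6c5=6.
Step 27. [r3c6∈{2,3}] in col 6, 2 fits only at r3c6. So r3c6=2.
Step 28. [r9c6∈{3,7}] col 6 places 3 nowhere but r9c6. So r9c6=3.
Step 29. [r9c8∈{6,7}] 7 has one home in row 9: r9c8, so r9c8=7.
Step 30. [r3c4∈{3,5}] row 3 places 3 nowhere but r3c4. So r3c4=3.
Step 31. [r5c1∈{9}] r5c1 has the single candidate 9, so r5c1=9.
Step 32. [r8c2∈{6}] nothing but 6 survives at r8c2 ⇒ r8c2=6.
Step 33. [r7c8∈{6}] nothing but 6 survives at r7c8 ⇒ r7c8=6.
Step 34. [r7c6∈{7}] r7c6's peers cover all but 7, so r7c6=7.
Step 35. [r1c4∈{5}] only 5 remains possible at r1c4, so r1c4=5.
Step 36. [r3c8∈{5}] only 5 remains possible at r3c8. So r3c8=5.
Step 37. [r6c7∈{8}] r6c7 is down to just 8, so r6c7=8.
Step 38. [r5c4∈{4}] r5c4's peers cover all but 4 ⇒ r5c4=4.
Step 39. [r7c5∈{4}] r7c5's peers cover all but 4 ⇒ r7c5=4.
Step 40. [r1c1∈{1}] r1c1 is down to just 1, so r1c1=1.
Step 41. [r5c9∈{6}] r5c9's peers cover all but 6, so r5c9=6.
Step 42. [r1c2∈{9}] r1c2 is down to just 9 ⇒ r1c2=9.
Step 43. [r7c2∈{2}] nothing but 2 survives at r7c2, so r7c2=2.
Step 44. [r4c9∈{5}] r4c9 has the single candidate 5. So r4c9=5.
Step 45. [r9c5∈{1}] r9c5 has the single candidate 1 ⇒ r9c5=1.
Step 46. [r4c3∈{4}] nothing but 4 survives at r4c3, so r4c3=4.
Step 47. [r9c4∈{6}] r9c4 is down to just 6. So r9c4=6.
Step 48. [r8c1∈{3}] r8c1 is down to just 3. So r8c1=3.
Step 49. [r2c8∈{2}] nothing but 2 survives at r2c8 ⇒ r2c8=2.
Step 50. [r6c9∈{1}] r6c9 is down to just 1 ⇒ r6c9=1.
Step 51. [r2c1∈{7}] only 7 remains possible at r2c1. So r2c1=7.
Step 52. [r9c1∈{8}] only 8 remains possible at r9c1. So r9c1=8.

Answer: 1 9 2 5 7 4 6 8 3 / 7 3 5 1 8 6 9 2 4 / 4 8 6 3 9 2 1 5 7 / 6 1 4 7 3 8 2 9 5 / 9 5 8 4 2 1 7 3 6 / 2 7 3 9 6 5 8 4 1 / 5 2 1 8 4 7 3 6 9 / 3 6 7 2 5 9 4 1 8 / 8 4 9 6 1 3 5 7 2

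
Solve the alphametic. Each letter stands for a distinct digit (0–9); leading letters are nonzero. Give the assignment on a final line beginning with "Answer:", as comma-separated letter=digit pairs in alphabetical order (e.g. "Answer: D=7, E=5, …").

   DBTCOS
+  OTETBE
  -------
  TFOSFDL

Step 1. [T] the sum has 7 digits but both addends have 6; that extra leading digit T is the final carry, namely 1, so T=1.
Step 2. [col 1: S + E ≡ L (mod 10)] column 1 (S + E ≡ L (mod 10), carry-in 0) doesn't pin S yet; pick S=3 and continue, so S=3.
Step 3. [col 1: S + E ≡ L (mod 10)] E=2 is one option consistent with column 1 (S + E ≡ L (mod 10), carry-in 0) — take it ⇒ E=2.
Step 4. [col 1: S + E ≡ L (mod 10)] from column 1 (S=3, E=2, carry-in 0, digits 1,2,3 already taken and all letters distinct): L must equal 5 ⇒ L=5.
Step 5. [col 2: O + B ≡ D (mod 10)] D=7 is one option consistent with column 2 (O + B ≡ D (mod 10), carry-in 0) — take it ⇒ D=7.
Step 6. [col 2: O + B ≡ D (mod 10)] B=8 is one option consistent with column 2 (O + B ≡ D (mod 10), carry-in 0) — take it, so B=8.
Step 7. [col 2: O + B ≡ D (mod 10)] from column 2 (B=8, D=7, carry-in 0, digits 1,2,3,5,7,8 already taken and all letters distinct): O must equal 9 ⇒ O=9.
Step 8. [col 3: C + T ≡ F (mod 10)] column 3: given T=1, carry-in 1, and digits 1,2,3,5,7,8,9 already taken and all letters distinct, C+T≡F (mod 10) forces C=4. So C=4.
Step 9. [col 3: C + T ≡ F (mod 10)] column 3 reads C+T+carry(1)=F with C=4, T=1; with digits 1,2,3,4,5,7,8,9 already taken and all letters distinct, the only value for F is 6 ⇒ F=6.

Answer: B=8, C=4, D=7, E=2, F=6, L=5, O=9, S=3, T=1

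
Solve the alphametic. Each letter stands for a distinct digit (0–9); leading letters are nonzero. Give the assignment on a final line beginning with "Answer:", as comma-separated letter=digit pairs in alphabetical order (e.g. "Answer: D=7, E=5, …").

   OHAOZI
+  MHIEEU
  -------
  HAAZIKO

Step 1. [col 1: I + U ≡ O (mod 10)] several values work for U in column 1 (I + U ≡ O (mod 10), carry-in 0); try U=6 ⇒ U=6.
Step 2. [col 1: I + U ≡ O (mod 10)] column 1 (I + U ≡ O (mod 10), carry-in 0) doesn't pin I yet; pick I=9 and continue ⇒ I=9.
Step 3. [H] H is the leading digit of a 7-digit sum of two 6-digit numbers; the final carry is exactly 1 ⇒ H=1.
Step 4. [col 1: I + U ≡ O (mod 10)] in column 1 we have I+U≡O with carry-in 0; given I=9, U=6 and digits 1,6,9 already taken and all letters distinct, that pins O to 5, so O=5.
Step 5. [col 2: Z + E ≡ K (mod 10)] no forcing yet in column 2 (carry-in 1); Z=2 is free and consistent — try it ⇒ Z=2.
Step 6. [col 2: Z + E ≡ K (mod 10)] several values work for K in column 2 (Z + E ≡ K (mod 10), carry-in 1); try K=7, so K=7.
Step 7. [col 2: Z + E ≡ K (mod 10)] column 2: given Z=2, K=7, carry-in 1, and digits 1,2,5,6,7,9 already taken and all letters distinct, Z+E≡K (mod 10) forces E=4 ⇒ E=4.
Step 8. [col 4: A + I ≡ Z (mod 10)] column 4: given I=9, Z=2, carry-in 0, and digits 1,2,4,5,6,7,9 already taken and all letters distinct, A+I≡Z (mod 10) forces A=3 ⇒ A=3.
Step 9. [col 6: O + M ≡ A (mod 10)] column 6: given O=5, A=3, carry-in 0, and digits 1,2,3,4,5,6,7,9 already taken and all letters distinct, O+M≡A (mod 10) forces M=8, so M=8.

Answer: A=3, E=4, H=1, I=9, K=7, M=8, O=5, U=6, Z=2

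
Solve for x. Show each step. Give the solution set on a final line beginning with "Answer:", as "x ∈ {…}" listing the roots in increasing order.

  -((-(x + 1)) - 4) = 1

Step 1. [-((-(x + 1)) - 4) = 1] LHS negated; negate both sides ⇒ neg: (-(x + 1)) - 4 = -1.
Step 2. [(-(x + 1)) - 4 = -1] the outer -4 inverts by adding 4, so sub: -(x + 1) = 3.
Step 3. [-(x + 1) = 3] flip signs both sides ⇒ neg: x + 1 = -3.
Step 4. [x + 1 = -3] peel the +1: subtract 1 from each side. So sub: x = -4.

Answer: x ∈ {-4}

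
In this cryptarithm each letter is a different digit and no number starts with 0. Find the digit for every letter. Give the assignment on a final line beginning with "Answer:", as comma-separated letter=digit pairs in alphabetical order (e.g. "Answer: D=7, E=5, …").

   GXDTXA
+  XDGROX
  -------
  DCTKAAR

Step 1. [col 1: A + X ≡ R (mod 10)] column 1 (A + X ≡ R (mod 10), carry-in 0) doesn't pin X yet; pick X=4 and continue. So X=4.
Step 2. [col 1: A + X ≡ R (mod 10)] column 1 (A + X ≡ R (mod 10), carry-in 0) doesn't pin R yet; pick R=7 and continue, so R=7.
Step 3. [D] the sum has 7 digits but both addends have 6; that extra leading digit D is the final carry, namely 1. So D=1.
Step 4. [col 1: A + X ≡ R (mod 10)] column 1 reads A+X+carry(0)=R with X=4, R=7; with digits 1,4,7 already taken and all letters distinct, the only value for A is 3, so A=3.
Step 5. [col 2: X + O ≡ A (mod 10)] column 2 reads X+O+carry(0)=A with X=4, A=3; with digits 1,3,4,7 already taken and all letters distinct, the only value for O is 9, so O=9.
Step 6. [col 3: T + R ≡ A (mod 10)] in column 3 we have T+R≡A with carry-in 1; given R=7, A=3 and digits 1,3,4,7,9 already taken and all letters distinct, that pins T to 5. So T=5.
Step 7. [col 4: D + G ≡ K (mod 10)] several values work for G in column 4 (D + G ≡ K (mod 10), carry-in 1); try G=6. So G=6.
Step 8. [col 4: D + G ≡ K (mod 10)] from column 4 (D=1, G=6, carry-in 1, digits 1,3,4,5,6,7,9 already taken and all letters distinct): K must equal 8 ⇒ K=8.
Step 9. [col 6: G + X ≡ C (mod 10)] column 6 reads G+X+carry(0)=C with G=6, X=4; with digits 1,3,4,5,6,7,8,9 already taken and all letters distinct, the only value for C is 0. So C=0.

Answer: A=3, C=0, D=1, G=6, K=8, O=9, R=7, T=5, X=4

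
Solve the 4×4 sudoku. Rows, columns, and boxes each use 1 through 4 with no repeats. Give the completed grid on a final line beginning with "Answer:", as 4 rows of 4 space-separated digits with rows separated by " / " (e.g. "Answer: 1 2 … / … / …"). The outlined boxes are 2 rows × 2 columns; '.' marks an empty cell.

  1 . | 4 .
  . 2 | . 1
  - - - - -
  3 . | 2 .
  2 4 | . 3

Step 1. [r1c2∈{3}] nothing but 3 survives at r1c2. So r1c2=3.
Step 2. [r3c2∈{1}] r3c2's peers cover all but 1. So r3c2=1.
Step 3. [r2c3∈{3}] nothing but 3 survives at r2c3, so r2c3=3.
Step 4. [r4c3∈{1}] r4c3's peers cover all but 1. So r4c3=1.
Step 5. [r1c4∈{2}] r1c4's peers cover all but 2 ⇒ r1c4=2.
Step 6. [r2c1∈{4}] r2c1's peers cover all but 4. So r2c1=4.
Step 7. [r3c4∈{4}] r3c4's peers cover all but 4, so r3c4=4.

Answer: 1 3 4 2 / 4 2 3 1 / 3 1 2 4 / 2 4 1 3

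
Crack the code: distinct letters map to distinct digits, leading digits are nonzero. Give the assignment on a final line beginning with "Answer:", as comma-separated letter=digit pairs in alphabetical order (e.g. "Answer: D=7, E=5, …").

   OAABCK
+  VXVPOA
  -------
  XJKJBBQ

Step 1. [col 1: K + A ≡ Q (mod 10)] no forcing yet in column 1 (carry-in 0); Q=2 is free and consistent — try it. So Q=2.
Step 2. [X] X is the leading digit of a 7-digit sum of two 6-digit numbers; the final carry is exactly 1 ⇒ X=1.
Step 3. [col 1: K + A ≡ Q (mod 10)] several values work for A in column 1 (K + A ≡ Q (mod 10), carry-in 0); try A=5. So A=5.
Step 4. [col 1: K + A ≡ Q (mod 10)] in column 1 we have K+A≡Q with carry-in 0; given A=5, Q=2 and digits 1,2,5 already taken and all letters distinct, that pins K to 7. So K=7.
Step 5. [col 2: C + O ≡ B (mod 10)] O=6 is one option consistent with column 2 (C + O ≡ B (mod 10), carry-in 1) — take it, so O=6.
Step 6. [col 2: C + O ≡ B (mod 10)] from column 2 (O=6, carry-in 1, digits 1,2,5,6,7 already taken and all letters distinct): C must equal 3. So C=3.
Step 7. [col 2: C + O ≡ B (mod 10)] from column 2 (C=3, O=6, carry-in 1, digits 1,2,3,5,6,7 already taken and all letters distinct): B must equal 0, so B=0.
Step 8. [col 3: B + P ≡ B (mod 10)] column 3 reads B+P+carry(1)=B with B=0; with digits 0,1,2,3,5,6,7 already taken and all letters distinct, the only value for P is 9, so P=9.
Step 9. [col 4: A + V ≡ J (mod 10)] from column 4 (A=5, carry-in 1, digits 0,1,2,3,5,6,7,9 already taken and all letters distinct): J must equal 4, so J=4.
Step 10. [col 4: A + V ≡ J (mod 10)] in column 4 we have A+V≡J with carry-in 1; given A=5, J=4 and digits 0,1,2,3,4,5,6,7,9 already taken and all letters distinct, that pins V to 8, so V=8.

Answer: A=5, B=0, C=3, J=4, K=7, O=6, P=9, Q=2, V=8, X=1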